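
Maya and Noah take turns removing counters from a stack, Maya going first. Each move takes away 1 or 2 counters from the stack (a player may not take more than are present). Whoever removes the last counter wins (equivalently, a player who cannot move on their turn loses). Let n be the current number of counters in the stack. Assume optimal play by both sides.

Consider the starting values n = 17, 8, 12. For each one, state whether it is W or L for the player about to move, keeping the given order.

17: W, 8: W, 12: L

Classify positions by backward induction: terminal positions (no move available) are L. From any other position, the mover wins iff some move reaches an L.
n=0: no move → L
n=1: can move to 0, which is L ⇒ W
n=2: can move to 0, which is L ⇒ W
n=3: moves to 2(W), 1(W); every one is W ⇒ L
n=4: can move to 3, which is L ⇒ W
n=5: can move to 3, which is L ⇒ W
n=6: moves to 5(W), 4(W); every one is W ⇒ L
n=7: can move to 6, which is L ⇒ W
n=8: can move to 6, which is L ⇒ W
n=9: moves to 8(W), 7(W); every one is W ⇒ L
n=10: can move to 9, which is L ⇒ W
n=11: can move to 9, which is L ⇒ W
n=12: moves to 11(W), 10(W); every one is W ⇒ L
n=13: can move to 12, which is L ⇒ W
n=14: can move to 12, which is L ⇒ W
n=15: moves to 14(W), 13(W); every one is W ⇒ L
n=16: can move to 15, which is L ⇒ W
n=17: can move to 15, which is L ⇒ W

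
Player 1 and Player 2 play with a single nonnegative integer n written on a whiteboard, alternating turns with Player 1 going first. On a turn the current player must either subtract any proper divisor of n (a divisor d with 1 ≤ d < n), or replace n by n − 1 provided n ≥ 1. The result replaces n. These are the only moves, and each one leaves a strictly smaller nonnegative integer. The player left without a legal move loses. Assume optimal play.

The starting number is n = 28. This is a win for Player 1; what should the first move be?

Compute win/loss labels from the base case upward. A position with no move is L. Any other position is W if it can reach an L in one move, else L.
n=0: no move → L
n=1: →0(L), so W
n=2: →1(W) only, which is W, so L
n=3: →2(L), so W
n=4: →2(L), so W
n=5: →4(W) only, which is W, so L
n=6: →5(L), so W
n=7: →6(W) only, which is W, so L
n=8: →7(L), so W
n=9: →6(W), 8(W) — all W, so L
n=10: →5(L), so W
n=11: →10(W) only, which is W, so L
n=12: →9(L), so W
n=13: →12(W) only, which is W, so L
n=14: →7(L), so W
n=15: →10(W), 12(W), 14(W) — all W, so L
n=16: →15(L), so W
n=17: →16(W) only, which is W, so L
n=18: →9(L), so W
n=19: →18(W) only, which is W, so L
n=20: →15(L), so W
n=21: →14(W), 18(W), 20(W) — all W, so L
n=22: →11(L), so W
n=23: →22(W) only, which is W, so L
n=24: →21(L), so W
n=25: →20(W), 24(W) — all W, so L
n=26: →13(L), so W
n=27: →18(W), 24(W), 26(W) — all W, so L
n=28: →21(L), so W
From 28, the L positions reachable in one move are: 21, 27. Any move reaching one of these is winning.

Move to 21.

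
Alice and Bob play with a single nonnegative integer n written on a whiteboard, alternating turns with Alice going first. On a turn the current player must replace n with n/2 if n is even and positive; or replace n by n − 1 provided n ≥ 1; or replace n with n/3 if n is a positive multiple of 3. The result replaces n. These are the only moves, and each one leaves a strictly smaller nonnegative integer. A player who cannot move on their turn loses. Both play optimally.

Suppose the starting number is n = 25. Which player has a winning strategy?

Bob wins.

Classify positions by backward induction: terminal positions (no move available) are L. From any other position, the mover wins iff some move reaches an L.
n=0: no move → L
n=1: reaches L-position 0 → W
n=2: only reaches 1(W), which is W → L
n=3: reaches L-position 2 → W
n=4: reaches L-position 2 → W
n=5: only reaches 4(W), which is W → L
n=6: reaches L-position 2 → W
n=7: only reaches 6(W), which is W → L
n=8: reaches L-position 7 → W
n=9: only reaches 3(W), 8(W), all W → L
n=10: reaches L-position 5 → W
n=11: only reaches 10(W), which is W → L
n=12: reaches L-position 11 → W
n=13: only reaches 12(W), which is W → L
n=14: reaches L-position 7 → W
n=15: reaches L-position 5 → W
n=16: only reaches 8(W), 15(W), all W → L
n=17: reaches L-position 16 → W
n=18: reaches L-position 9 → W
n=19: only reaches 18(W), which is W → L
n=20: reaches L-position 19 → W
n=21: reaches L-position 7 → W
n=22: reaches L-position 11 → W
n=23: only reaches 22(W), which is W → L
n=24: reaches L-position 23 → W
n=25: only reaches 24(W), which is W → L
The starting position 25 is L: whatever Alice does, the opponent receives a W position.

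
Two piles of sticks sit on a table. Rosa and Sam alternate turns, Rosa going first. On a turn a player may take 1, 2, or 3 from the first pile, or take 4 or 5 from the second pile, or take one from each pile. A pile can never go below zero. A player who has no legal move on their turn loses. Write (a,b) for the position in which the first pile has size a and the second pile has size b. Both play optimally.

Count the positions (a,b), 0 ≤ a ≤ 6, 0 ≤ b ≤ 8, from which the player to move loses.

Use the standard recursion: the mover loses at a terminal position; elsewhere, the mover wins exactly when some move hands the opponent an L position.
Every move lowers a or b (never raises either), so fill the grid row by row in increasing a, and left to right within a row: each cell's successors are then already labelled.
      b=0  b=1  b=2  b=3  b=4  b=5  b=6  b=7  b=8
a=0:    L    L    L    L    W    W    W    W    W
a=1:    W    W    W    W    W    L    L    L    L
a=2:    W    W    W    W    L    W    W    W    W
a=3:    W    W    W    W    W    W    W    W    W
a=4:    L    L    L    L    W    W    W    W    W
a=5:    W    W    W    W    W    L    L    L    L
a=6:    W    W    W    W    L    W    W    W    W
Cells with no legal move (terminal, hence L): (0,0), (0,1), (0,2), (0,3).
The remaining L cells, each justified by listing all of its moves:
(1,5): L (options (0,5)(W), (1,1)(W), (1,0)(W), (0,4)(W) are all W)
(1,6): L (options (0,6)(W), (1,2)(W), (1,1)(W), (0,5)(W) are all W)
(1,7): L (options (0,7)(W), (1,3)(W), (1,2)(W), (0,6)(W) are all W)
(1,8): L (options (0,8)(W), (1,4)(W), (1,3)(W), (0,7)(W) are all W)
(2,4): L (options (1,4)(W), (0,4)(W), (2,0)(W), (1,3)(W) are all W)
(4,0): L (options (3,0)(W), (2,0)(W), (1,0)(W) are all W)
(4,1): L (options (3,1)(W), (2,1)(W), (1,1)(W), (3,0)(W) are all W)
(4,2): L (options (3,2)(W), (2,2)(W), (1,2)(W), (3,1)(W) are all W)
(4,3): L (options (3,3)(W), (2,3)(W), (1,3)(W), (3,2)(W) are all W)
(5,5): L (options (4,5)(W), (3,5)(W), (2,5)(W), (5,1)(W), (5,0)(W), (4,4)(W) are all W)
(5,6): L (options (4,6)(W), (3,6)(W), (2,6)(W), (5,2)(W), (5,1)(W), (4,5)(W) are all W)
(5,7): L (options (4,7)(W), (3,7)(W), (2,7)(W), (5,3)(W), (5,2)(W), (4,6)(W) are all W)
(5,8): L (options (4,8)(W), (3,8)(W), (2,8)(W), (5,4)(W), (5,3)(W), (4,7)(W) are all W)
(6,4): L (options (5,4)(W), (4,4)(W), (3,4)(W), (6,0)(W), (5,3)(W) are all W)
Every other cell has at least one move into one of the L cells above, so it is W.
L cells per row: a=0: 4, a=1: 4, a=2: 1, a=3: 0, a=4: 4, a=5: 4, a=6: 1; total 18.

18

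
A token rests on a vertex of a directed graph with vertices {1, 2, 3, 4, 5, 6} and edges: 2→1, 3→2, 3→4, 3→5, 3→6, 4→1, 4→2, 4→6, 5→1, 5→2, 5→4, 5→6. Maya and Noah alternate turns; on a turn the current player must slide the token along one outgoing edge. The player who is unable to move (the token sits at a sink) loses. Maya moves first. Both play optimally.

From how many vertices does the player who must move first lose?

Build the W/L table. Terminal = L. A non-terminal position is W if it has a move to some L; otherwise it is L.
Every edge goes from a vertex to one that appears earlier in the order 6, 1, 2, 4, 5, 3, so processing vertices in that order labels each vertex after all of its successors.
6: no outgoing edge → L
1: no outgoing edge → L
2: W (go to 1, an L position)
4: W (go to 1, an L position)
5: W (go to 1, an L position)
3: W (go to 6, an L position)
The L vertices are 1, 6; that is 2 in all.

2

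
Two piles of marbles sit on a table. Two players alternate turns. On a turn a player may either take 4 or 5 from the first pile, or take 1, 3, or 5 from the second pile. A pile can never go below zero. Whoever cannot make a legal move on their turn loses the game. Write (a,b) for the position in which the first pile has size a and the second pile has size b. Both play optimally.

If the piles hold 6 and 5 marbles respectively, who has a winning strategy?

The second player wins.

Label each position W (a win for the player to move) or L (a loss). A position with no legal move is L; any other position is W exactly when some move reaches an L, and L when every move reaches a W.
No move ever increases a pile, so every position that can arise here has a ≤ 6 and b ≤ 5; it is enough to label the cells with 0 ≤ a ≤ 6 and 0 ≤ b ≤ 5.
Every move lowers a or b (never raises either), so fill the grid row by row in increasing a, and left to right within a row: each cell's successors are then already labelled.
      b=0  b=1  b=2  b=3  b=4  b=5
a=0:    L    W    L    W    L    W
a=1:    L    W    L    W    L    W
a=2:    L    W    L    W    L    W
a=3:    L    W    L    W    L    W
a=4:    W    L    W    L    W    L
a=5:    W    L    W    L    W    L
a=6:    W    L    W    L    W    L
Cells with no legal move (terminal, hence L): (0,0), (1,0), (2,0), (3,0).
The remaining L cells, each justified by listing all of its moves:
(0,2): the only move is to (0,1)(W), a W ⇒ L
(0,4): moves to (0,3)(W), (0,1)(W); every one is W ⇒ L
(1,2): the only move is to (1,1)(W), a W ⇒ L
(1,4): moves to (1,3)(W), (1,1)(W); every one is W ⇒ L
(2,2): the only move is to (2,1)(W), a W ⇒ L
(2,4): moves to (2,3)(W), (2,1)(W); every one is W ⇒ L
(3,2): the only move is to (3,1)(W), a W ⇒ L
(3,4): moves to (3,3)(W), (3,1)(W); every one is W ⇒ L
(4,1): moves to (0,1)(W), (4,0)(W); every one is W ⇒ L
(4,3): moves to (0,3)(W), (4,2)(W), (4,0)(W); every one is W ⇒ L
(4,5): moves to (0,5)(W), (4,4)(W), (4,2)(W), (4,0)(W); every one is W ⇒ L
(5,1): moves to (1,1)(W), (0,1)(W), (5,0)(W); every one is W ⇒ L
(5,3): moves to (1,3)(W), (0,3)(W), (5,2)(W), (5,0)(W); every one is W ⇒ L
(5,5): moves to (1,5)(W), (0,5)(W), (5,4)(W), (5,2)(W), (5,0)(W); every one is W ⇒ L
(6,1): moves to (2,1)(W), (1,1)(W), (6,0)(W); every one is W ⇒ L
(6,3): moves to (2,3)(W), (1,3)(W), (6,2)(W), (6,0)(W); every one is W ⇒ L
(6,5): moves to (2,5)(W), (1,5)(W), (6,4)(W), (6,2)(W), (6,0)(W); every one is W ⇒ L
Every other cell has at least one move into one of the L cells above, so it is W.
Every move from (6,5) reaches a W position, so the mover loses.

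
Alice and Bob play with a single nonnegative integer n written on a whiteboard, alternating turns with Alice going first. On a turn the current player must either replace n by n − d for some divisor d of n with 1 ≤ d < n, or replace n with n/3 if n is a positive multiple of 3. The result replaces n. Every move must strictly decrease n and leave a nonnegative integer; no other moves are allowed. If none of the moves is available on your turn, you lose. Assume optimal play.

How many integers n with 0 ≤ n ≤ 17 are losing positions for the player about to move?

9

Compute win/loss labels from the base case upward. A position with no move is L. Any other position is W if it can reach an L in one move, else L.
n=0: no move → L
n=1: no move → L
n=2: W (go to 1, an L position)
n=3: W (go to 1, an L position)
n=4: L (options 2(W), 3(W) are all W)
n=5: W (go to 4, an L position)
n=6: W (go to 4, an L position)
n=7: L (sole option 6(W) is W)
n=8: W (go to 4, an L position)
n=9: L (options 3(W), 6(W), 8(W) are all W)
n=10: W (go to 9, an L position)
n=11: L (sole option 10(W) is W)
n=12: W (go to 4, an L position)
n=13: L (sole option 12(W) is W)
n=14: W (go to 7, an L position)
n=15: L (options 5(W), 10(W), 12(W), 14(W) are all W)
n=16: W (go to 15, an L position)
n=17: L (sole option 16(W) is W)
L entries with 0 ≤ n ≤ 17: n = 0, 1, 4, 7, 9, 11, 13, 15, 17; that makes 9.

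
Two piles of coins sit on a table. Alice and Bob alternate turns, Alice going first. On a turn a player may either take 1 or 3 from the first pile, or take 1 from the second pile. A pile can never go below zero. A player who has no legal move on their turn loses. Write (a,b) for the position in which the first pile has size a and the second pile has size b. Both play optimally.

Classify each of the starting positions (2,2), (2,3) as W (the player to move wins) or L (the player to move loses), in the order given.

Compute win/loss labels from the base case upward. A position with no move is L. Any other position is W if it can reach an L in one move, else L.
No move ever increases a pile, so every position that can arise here has a ≤ 2 and b ≤ 3; it is enough to label the cells with 0 ≤ a ≤ 2 and 0 ≤ b ≤ 3.
Every move lowers a or b (never raises either), so fill the grid row by row in increasing a, and left to right within a row: each cell's successors are then already labelled.
      b=0  b=1  b=2  b=3
a=0:    L    W    L    W
a=1:    W    L    W    L
a=2:    L    W    L    W
Cells with no legal move (terminal, hence L): (0,0).
The remaining L cells, each justified by listing all of its moves:
(0,2): L (sole option (0,1)(W) is W)
(1,1): L (options (0,1)(W), (1,0)(W) are all W)
(1,3): L (options (0,3)(W), (1,2)(W) are all W)
(2,0): L (sole option (1,0)(W) is W)
(2,2): L (options (1,2)(W), (2,1)(W) are all W)
Every other cell has at least one move into one of the L cells above, so it is W.
(2,2): one of the L cells justified above, so L
(2,3): the move to (1,3) reaches an L cell, so W

(2,2): L, (2,3): W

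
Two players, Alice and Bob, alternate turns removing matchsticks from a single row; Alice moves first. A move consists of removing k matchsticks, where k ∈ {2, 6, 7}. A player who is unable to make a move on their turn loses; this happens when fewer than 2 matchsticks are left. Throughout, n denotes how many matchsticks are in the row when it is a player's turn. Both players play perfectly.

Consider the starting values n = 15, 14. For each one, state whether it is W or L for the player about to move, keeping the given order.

15: W, 14: L

Label each position W (a win for the player to move) or L (a loss). A position with no legal move is L; any other position is W exactly when some move reaches an L, and L when every move reaches a W.
n=0: no move → L
n=1: no move → L
n=2: reaches L-position 0 → W
n=3: reaches L-position 1 → W
n=4: only reaches 2(W), which is W → L
n=5: only reaches 3(W), which is W → L
n=6: reaches L-position 4 → W
n=7: reaches L-position 5 → W
n=8: reaches L-position 1 → W
n=9: only reaches 7(W), 3(W), 2(W), all W → L
n=10: reaches L-position 4 → W
n=11: reaches L-position 9 → W
n=12: reaches L-position 5 → W
n=13: only reaches 11(W), 7(W), 6(W), all W → L
n=14: only reaches 12(W), 8(W), 7(W), all W → L
n=15: reaches L-position 13 → W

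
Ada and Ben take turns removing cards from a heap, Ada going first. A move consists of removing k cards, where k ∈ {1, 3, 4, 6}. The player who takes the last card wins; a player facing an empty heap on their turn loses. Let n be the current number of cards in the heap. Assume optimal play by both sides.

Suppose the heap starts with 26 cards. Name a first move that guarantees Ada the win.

Remove 3, leaving 23.

Use the standard recursion: the mover loses at a terminal position; elsewhere, the mover wins exactly when some move hands the opponent an L position.
n=0: no move → L
n=1: W (go to 0, an L position)
n=2: L (sole option 1(W) is W)
n=3: W (go to 2, an L position)
n=4: W (go to 0, an L position)
n=5: W (go to 2, an L position)
n=6: W (go to 2, an L position)
n=7: L (options 6(W), 4(W), 3(W), 1(W) are all W)
n=8: W (go to 7, an L position)
n=9: L (options 8(W), 6(W), 5(W), 3(W) are all W)
n=10: W (go to 9, an L position)
n=11: W (go to 7, an L position)
n=12: W (go to 9, an L position)
n=13: W (go to 9, an L position)
n=14: L (options 13(W), 11(W), 10(W), 8(W) are all W)
n=15: W (go to 14, an L position)
n=16: L (options 15(W), 13(W), 12(W), 10(W) are all W)
n=17: W (go to 16, an L position)
n=18: W (go to 14, an L position)
n=19: W (go to 16, an L position)
n=20: W (go to 16, an L position)
n=21: L (options 20(W), 18(W), 17(W), 15(W) are all W)
n=22: W (go to 21, an L position)
n=23: L (options 22(W), 20(W), 19(W), 17(W) are all W)
n=24: W (go to 23, an L position)
n=25: W (go to 21, an L position)
n=26: W (go to 23, an L position)
From 26, the L positions reachable in one move are: 23.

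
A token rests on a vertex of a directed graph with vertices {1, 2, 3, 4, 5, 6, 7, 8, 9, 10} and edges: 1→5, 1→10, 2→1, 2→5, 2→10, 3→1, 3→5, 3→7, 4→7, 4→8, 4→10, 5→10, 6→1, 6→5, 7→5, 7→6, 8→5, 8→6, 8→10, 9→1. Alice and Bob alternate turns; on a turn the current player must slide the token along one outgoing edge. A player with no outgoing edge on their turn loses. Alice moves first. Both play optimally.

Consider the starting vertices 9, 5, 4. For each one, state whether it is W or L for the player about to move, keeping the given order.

9: L, 5: W, 4: W

Work bottom-up. With no move the player to move loses. Otherwise the position is W if at least one move leads to an L position for the opponent, and L if every move leads to a W.
Every edge goes from a vertex to one that appears earlier in the order 10, 5, 1, 6, 2, 8, 7, 4, 3, 9, so processing vertices in that order labels each vertex after all of its successors.
10: no outgoing edge → L
5: →10(L), so W
1: →10(L), so W
6: →1(W), 5(W) — all W, so L
2: →10(L), so W
8: →6(L), so W
7: →6(L), so W
4: →10(L), so W
3: →7(W), 1(W), 5(W) — all W, so L
9: →1(W) only, which is W, so L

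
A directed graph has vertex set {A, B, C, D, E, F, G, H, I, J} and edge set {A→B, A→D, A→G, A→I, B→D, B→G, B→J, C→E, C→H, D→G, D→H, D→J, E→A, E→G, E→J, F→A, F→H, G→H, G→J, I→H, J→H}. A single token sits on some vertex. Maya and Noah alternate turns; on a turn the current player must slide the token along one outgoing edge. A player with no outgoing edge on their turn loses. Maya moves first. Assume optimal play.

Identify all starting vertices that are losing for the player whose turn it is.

Classify positions by backward induction: terminal positions (no move available) are L. From any other position, the mover wins iff some move reaches an L.
Every edge goes from a vertex to one that appears earlier in the order H, J, G, D, I, B, A, E, F, C, so processing vertices in that order labels each vertex after all of its successors.
H: no outgoing edge → L
J: reaches L-position H → W
G: reaches L-position H → W
D: reaches L-position H → W
I: reaches L-position H → W
B: only reaches D(W), G(W), J(W), all W → L
A: reaches L-position B → W
E: only reaches A(W), G(W), J(W), all W → L
F: reaches L-position H → W
C: reaches L-position E → W
The losing starting vertices are exactly the entries labelled L in this table (3 of them).

B, E, H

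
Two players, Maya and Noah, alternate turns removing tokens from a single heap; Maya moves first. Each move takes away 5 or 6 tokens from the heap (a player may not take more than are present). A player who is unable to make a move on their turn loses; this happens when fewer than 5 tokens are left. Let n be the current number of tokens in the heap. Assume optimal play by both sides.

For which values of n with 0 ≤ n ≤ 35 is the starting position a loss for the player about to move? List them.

0, 1, 2, 3, 4, 11, 12, 13, 14, 15, 22, 23, 24, 25, 26, 33, 34, 35

Use the standard recursion: the mover loses at a terminal position; elsewhere, the mover wins exactly when some move hands the opponent an L position.
n=0: no move → L
n=1: no move → L
n=2: no move → L
n=3: no move → L
n=4: no move → L
n=5: W (go to 0, an L position)
n=6: W (go to 1, an L position)
n=7: W (go to 2, an L position)
n=8: W (go to 3, an L position)
n=9: W (go to 4, an L position)
n=10: W (go to 4, an L position)
n=11: L (options 6(W), 5(W) are all W)
n=12: L (options 7(W), 6(W) are all W)
n=13: L (options 8(W), 7(W) are all W)
n=14: L (options 9(W), 8(W) are all W)
n=15: L (options 10(W), 9(W) are all W)
n=16: W (go to 11, an L position)
n=17: W (go to 12, an L position)
n=18: W (go to 13, an L position)
n=19: W (go to 14, an L position)
n=20: W (go to 15, an L position)
n=21: W (go to 15, an L position)
n=22: L (options 17(W), 16(W) are all W)
n=23: L (options 18(W), 17(W) are all W)
n=24: L (options 19(W), 18(W) are all W)
n=25: L (options 20(W), 19(W) are all W)
n=26: L (options 21(W), 20(W) are all W)
n=27: W (go to 22, an L position)
n=28: W (go to 23, an L position)
n=29: W (go to 24, an L position)
n=30: W (go to 25, an L position)
n=31: W (go to 26, an L position)
n=32: W (go to 26, an L position)
n=33: L (options 28(W), 27(W) are all W)
n=34: L (options 29(W), 28(W) are all W)
n=35: L (options 30(W), 29(W) are all W)
The losing starting values of n are exactly the entries labelled L in this table (18 of them).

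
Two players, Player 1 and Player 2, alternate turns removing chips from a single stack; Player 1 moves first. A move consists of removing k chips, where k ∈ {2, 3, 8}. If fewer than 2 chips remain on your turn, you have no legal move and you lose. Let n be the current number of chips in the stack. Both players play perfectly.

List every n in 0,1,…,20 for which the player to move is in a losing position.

Use the standard recursion: the mover loses at a terminal position; elsewhere, the mover wins exactly when some move hands the opponent an L position.
n=0: no move → L
n=1: no move → L
n=2: W (go to 0, an L position)
n=3: W (go to 1, an L position)
n=4: W (go to 1, an L position)
n=5: L (options 3(W), 2(W) are all W)
n=6: L (options 4(W), 3(W) are all W)
n=7: W (go to 5, an L position)
n=8: W (go to 6, an L position)
n=9: W (go to 6, an L position)
n=10: L (options 8(W), 7(W), 2(W) are all W)
n=11: L (options 9(W), 8(W), 3(W) are all W)
n=12: W (go to 10, an L position)
n=13: W (go to 11, an L position)
n=14: W (go to 11, an L position)
n=15: L (options 13(W), 12(W), 7(W) are all W)
n=16: L (options 14(W), 13(W), 8(W) are all W)
n=17: W (go to 15, an L position)
n=18: W (go to 16, an L position)
n=19: W (go to 16, an L position)
n=20: L (options 18(W), 17(W), 12(W) are all W)
Reading off the rows marked L gives the requested list; there are 9 such values of n.

0, 1, 5, 6, 10, 11, 15, 16, 20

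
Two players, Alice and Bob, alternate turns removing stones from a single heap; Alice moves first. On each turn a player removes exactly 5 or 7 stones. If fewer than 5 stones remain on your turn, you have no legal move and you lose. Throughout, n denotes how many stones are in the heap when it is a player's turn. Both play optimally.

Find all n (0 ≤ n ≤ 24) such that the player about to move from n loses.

0, 1, 2, 3, 4, 12, 13, 14, 15, 16, 24

Build the W/L table. Terminal = L. A non-terminal position is W if it has a move to some L; otherwise it is L.
n=0: no move → L
n=1: no move → L
n=2: no move → L
n=3: no move → L
n=4: no move → L
n=5: →0(L), so W
n=6: →1(L), so W
n=7: →2(L), so W
n=8: →3(L), so W
n=9: →4(L), so W
n=10: →3(L), so W
n=11: →4(L), so W
n=12: →7(W), 5(W) — all W, so L
n=13: →8(W), 6(W) — all W, so L
n=14: →9(W), 7(W) — all W, so L
n=15: →10(W), 8(W) — all W, so L
n=16: →11(W), 9(W) — all W, so L
n=17: →12(L), so W
n=18: →13(L), so W
n=19: →14(L), so W
n=20: →15(L), so W
n=21: →16(L), so W
n=22: →15(L), so W
n=23: →16(L), so W
n=24: →19(W), 17(W) — all W, so L
Reading off the rows marked L gives the requested list; there are 11 such values of n.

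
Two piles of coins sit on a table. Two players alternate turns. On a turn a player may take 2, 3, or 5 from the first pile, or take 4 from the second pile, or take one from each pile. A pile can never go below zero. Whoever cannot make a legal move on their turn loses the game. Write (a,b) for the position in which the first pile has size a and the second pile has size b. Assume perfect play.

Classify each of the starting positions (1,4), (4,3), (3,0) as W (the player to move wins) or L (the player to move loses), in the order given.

(1,4): W, (4,3): L, (3,0): W

Build the W/L table. Terminal = L. A non-terminal position is W if it has a move to some L; otherwise it is L.
No move ever increases a pile, so every position that can arise here has a ≤ 4 and b ≤ 4; it is enough to label the cells with 0 ≤ a ≤ 4 and 0 ≤ b ≤ 4.
Every move lowers a or b (never raises either), so fill the grid row by row in increasing a, and left to right within a row: each cell's successors are then already labelled.
      b=0  b=1  b=2  b=3  b=4
a=0:    L    L    L    L    W
a=1:    L    W    W    W    W
a=2:    W    W    W    W    L
a=3:    W    W    W    W    L
a=4:    W    L    L    L    W
Cells with no legal move (terminal, hence L): (0,0), (0,1), (0,2), (0,3), (1,0).
The remaining L cells, each justified by listing all of its moves:
(2,4): L (options (0,4)(W), (2,0)(W), (1,3)(W) are all W)
(3,4): L (options (1,4)(W), (0,4)(W), (3,0)(W), (2,3)(W) are all W)
(4,1): L (options (2,1)(W), (1,1)(W), (3,0)(W) are all W)
(4,2): L (options (2,2)(W), (1,2)(W), (3,1)(W) are all W)
(4,3): L (options (2,3)(W), (1,3)(W), (3,2)(W) are all W)
Every other cell has at least one move into one of the L cells above, so it is W.
(1,4): the move to (1,0) reaches an L cell, so W
(4,3): one of the L cells justified above, so L
(3,0): the move to (1,0) reaches an L cell, so W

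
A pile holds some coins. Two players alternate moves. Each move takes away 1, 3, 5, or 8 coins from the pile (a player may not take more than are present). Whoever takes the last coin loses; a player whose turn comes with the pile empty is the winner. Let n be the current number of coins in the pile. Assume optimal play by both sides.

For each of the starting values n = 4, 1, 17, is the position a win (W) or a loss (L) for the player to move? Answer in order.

Positions with no move are W. A position that does have a move is losing for the player to move precisely when every available move leads to a winning position for the opponent. Fill in the labels:
n=0: no move; the opponent has just taken the last coin and therefore loses → W
n=1: only reaches 0(W), which is W → L
n=2: reaches L-position 1 → W
n=3: only reaches 2(W), 0(W), all W → L
n=4: reaches L-position 3 → W
n=5: only reaches 4(W), 2(W), 0(W), all W → L
n=6: reaches L-position 5 → W
n=7: only reaches 6(W), 4(W), 2(W), all W → L
n=8: reaches L-position 7 → W
n=9: reaches L-position 1 → W
n=10: reaches L-position 7 → W
n=11: reaches L-position 3 → W
n=12: reaches L-position 7 → W
n=13: reaches L-position 5 → W
n=14: only reaches 13(W), 11(W), 9(W), 6(W), all W → L
n=15: reaches L-position 14 → W
n=16: only reaches 15(W), 13(W), 11(W), 8(W), all W → L
n=17: reaches L-position 16 → W

4: W, 1: L, 17: W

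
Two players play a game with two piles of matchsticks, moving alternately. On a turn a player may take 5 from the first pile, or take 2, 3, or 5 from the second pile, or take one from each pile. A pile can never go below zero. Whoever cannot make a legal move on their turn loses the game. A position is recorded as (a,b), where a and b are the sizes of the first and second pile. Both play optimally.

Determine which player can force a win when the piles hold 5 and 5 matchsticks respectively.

The first player wins.

Use the standard recursion: the mover loses at a terminal position; elsewhere, the mover wins exactly when some move hands the opponent an L position.
No move ever increases a pile, so every position that can arise here has a ≤ 5 and b ≤ 5; it is enough to label the cells with 0 ≤ a ≤ 5 and 0 ≤ b ≤ 5.
Every move lowers a or b (never raises either), so fill the grid row by row in increasing a, and left to right within a row: each cell's successors are then already labelled.
      b=0  b=1  b=2  b=3  b=4  b=5
a=0:    L    L    W    W    W    W
a=1:    L    W    W    W    L    W
a=2:    L    W    W    W    L    W
a=3:    L    W    W    W    L    W
a=4:    L    W    W    W    L    W
a=5:    W    W    L    L    W    W
Cells with no legal move (terminal, hence L): (0,0), (0,1), (1,0), (2,0), (3,0), (4,0).
The remaining L cells, each justified by listing all of its moves:
(1,4): only reaches (1,2)(W), (1,1)(W), (0,3)(W), all W → L
(2,4): only reaches (2,2)(W), (2,1)(W), (1,3)(W), all W → L
(3,4): only reaches (3,2)(W), (3,1)(W), (2,3)(W), all W → L
(4,4): only reaches (4,2)(W), (4,1)(W), (3,3)(W), all W → L
(5,2): only reaches (0,2)(W), (5,0)(W), (4,1)(W), all W → L
(5,3): only reaches (0,3)(W), (5,1)(W), (5,0)(W), (4,2)(W), all W → L
Every other cell has at least one move into one of the L cells above, so it is W.
The starting position (5,5) is W: the player to move should move to (5,3), handing over an L position.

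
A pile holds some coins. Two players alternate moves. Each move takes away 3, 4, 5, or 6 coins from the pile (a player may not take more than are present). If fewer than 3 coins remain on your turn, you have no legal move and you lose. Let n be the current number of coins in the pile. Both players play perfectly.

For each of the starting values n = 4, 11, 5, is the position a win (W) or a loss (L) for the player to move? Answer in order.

Compute win/loss labels from the base case upward. A position with no move is L. Any other position is W if it can reach an L in one move, else L.
n=0: no move → L
n=1: no move → L
n=2: no move → L
n=3: W (go to 0, an L position)
n=4: W (go to 1, an L position)
n=5: W (go to 2, an L position)
n=6: W (go to 2, an L position)
n=7: W (go to 2, an L position)
n=8: W (go to 2, an L position)
n=9: L (options 6(W), 5(W), 4(W), 3(W) are all W)
n=10: L (options 7(W), 6(W), 5(W), 4(W) are all W)
n=11: L (options 8(W), 7(W), 6(W), 5(W) are all W)

4: W, 11: L, 5: W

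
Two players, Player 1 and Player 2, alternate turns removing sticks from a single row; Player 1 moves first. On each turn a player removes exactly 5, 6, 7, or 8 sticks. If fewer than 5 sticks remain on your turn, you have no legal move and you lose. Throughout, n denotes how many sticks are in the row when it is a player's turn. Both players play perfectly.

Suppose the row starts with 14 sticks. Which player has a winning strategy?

Work bottom-up. With no move the player to move loses. Otherwise the position is W if at least one move leads to an L position for the opponent, and L if every move leads to a W.
n=0: no move → L
n=1: no move → L
n=2: no move → L
n=3: no move → L
n=4: no move → L
n=5: reaches L-position 0 → W
n=6: reaches L-position 1 → W
n=7: reaches L-position 2 → W
n=8: reaches L-position 3 → W
n=9: reaches L-position 4 → W
n=10: reaches L-position 4 → W
n=11: reaches L-position 4 → W
n=12: reaches L-position 4 → W
n=13: only reaches 8(W), 7(W), 6(W), 5(W), all W → L
n=14: only reaches 9(W), 8(W), 7(W), 6(W), all W → L
Every move from 14 reaches a W position, so the mover loses.

Player 2 wins.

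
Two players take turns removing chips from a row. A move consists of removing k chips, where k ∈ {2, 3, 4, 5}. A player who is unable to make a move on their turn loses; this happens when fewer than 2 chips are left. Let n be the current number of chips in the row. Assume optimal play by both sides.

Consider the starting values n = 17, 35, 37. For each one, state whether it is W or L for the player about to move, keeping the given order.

Work bottom-up. With no move the player to move loses. Otherwise the position is W if at least one move leads to an L position for the opponent, and L if every move leads to a W.
n=0: no move → L
n=1: no move → L
n=2: →0(L), so W
n=3: →1(L), so W
n=4: →1(L), so W
n=5: →1(L), so W
n=6: →1(L), so W
n=7: →5(W), 4(W), 3(W), 2(W) — all W, so L
n=8: →6(W), 5(W), 4(W), 3(W) — all W, so L
n=9: →7(L), so W
n=10: →8(L), so W
n=11: →8(L), so W
n=12: →8(L), so W
n=13: →8(L), so W
n=14: →12(W), 11(W), 10(W), 9(W) — all W, so L
n=15: →13(W), 12(W), 11(W), 10(W) — all W, so L
n=16: →14(L), so W
n=17: →15(L), so W
n=18: →15(L), so W
n=19: →15(L), so W
n=20: →15(L), so W
n=21: →19(W), 18(W), 17(W), 16(W) — all W, so L
n=22: →20(W), 19(W), 18(W), 17(W) — all W, so L
n=23: →21(L), so W
n=24: →22(L), so W
n=25: →22(L), so W
n=26: →22(L), so W
n=27: →22(L), so W
n=28: →26(W), 25(W), 24(W), 23(W) — all W, so L
n=29: →27(W), 26(W), 25(W), 24(W) — all W, so L
n=30: →28(L), so W
n=31: →29(L), so W
n=32: →29(L), so W
n=33: →29(L), so W
n=34: →29(L), so W
n=35: →33(W), 32(W), 31(W), 30(W) — all W, so L
n=36: →34(W), 33(W), 32(W), 31(W) — all W, so L
n=37: →35(L), so W

17: W, 35: L, 37: W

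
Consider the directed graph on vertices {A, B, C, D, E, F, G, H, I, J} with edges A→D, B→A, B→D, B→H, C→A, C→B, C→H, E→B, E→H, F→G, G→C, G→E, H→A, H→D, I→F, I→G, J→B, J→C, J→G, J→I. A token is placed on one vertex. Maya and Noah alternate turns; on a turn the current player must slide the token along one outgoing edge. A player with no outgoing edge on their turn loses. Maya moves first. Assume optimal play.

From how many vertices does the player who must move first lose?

4

Work bottom-up. With no move the player to move loses. Otherwise the position is W if at least one move leads to an L position for the opponent, and L if every move leads to a W.
Every edge goes from a vertex to one that appears earlier in the order D, A, H, B, E, C, G, F, I, J, so processing vertices in that order labels each vertex after all of its successors.
D: no outgoing edge → L
A: →D(L), so W
H: →D(L), so W
B: →D(L), so W
E: →B(W), H(W) — all W, so L
C: →B(W), H(W), A(W) — all W, so L
G: →C(L), so W
F: →G(W) only, which is W, so L
I: →F(L), so W
J: →C(L), so W
The L vertices are C, D, E, F; that is 4 in all.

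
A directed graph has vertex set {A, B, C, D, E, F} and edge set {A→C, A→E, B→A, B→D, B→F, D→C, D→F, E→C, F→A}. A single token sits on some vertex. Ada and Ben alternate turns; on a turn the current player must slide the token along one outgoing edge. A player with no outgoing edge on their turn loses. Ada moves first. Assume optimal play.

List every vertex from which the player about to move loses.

C, F

Use the standard recursion: the mover loses at a terminal position; elsewhere, the mover wins exactly when some move hands the opponent an L position.
Every edge goes from a vertex to one that appears earlier in the order C, E, A, F, D, B, so processing vertices in that order labels each vertex after all of its successors.
C: no outgoing edge → L
E: reaches L-position C → W
A: reaches L-position C → W
F: only reaches A(W), which is W → L
D: reaches L-position F → W
B: reaches L-position F → W
The losing starting vertices are exactly the entries labelled L in this table (2 of them).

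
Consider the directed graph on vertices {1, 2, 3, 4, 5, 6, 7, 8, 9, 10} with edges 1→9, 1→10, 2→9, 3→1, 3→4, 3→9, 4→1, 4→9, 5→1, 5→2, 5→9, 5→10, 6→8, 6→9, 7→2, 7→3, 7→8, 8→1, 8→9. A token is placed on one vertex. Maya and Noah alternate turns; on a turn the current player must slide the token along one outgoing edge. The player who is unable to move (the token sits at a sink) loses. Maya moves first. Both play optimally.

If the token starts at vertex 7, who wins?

Compute win/loss labels from the base case upward. A position with no move is L. Any other position is W if it can reach an L in one move, else L.
Every edge goes from a vertex to one that appears earlier in the order 10, 9, 2, 1, 4, 3, 8, 6, 5, 7, so processing vertices in that order labels each vertex after all of its successors.
10: no outgoing edge → L
9: no outgoing edge → L
2: W (go to 9, an L position)
1: W (go to 9, an L position)
4: W (go to 9, an L position)
3: W (go to 9, an L position)
8: W (go to 9, an L position)
6: W (go to 9, an L position)
5: W (go to 9, an L position)
7: L (options 8(W), 3(W), 2(W) are all W)
The starting position 7 is L: whatever Maya does, the opponent receives a W position.

Noah wins.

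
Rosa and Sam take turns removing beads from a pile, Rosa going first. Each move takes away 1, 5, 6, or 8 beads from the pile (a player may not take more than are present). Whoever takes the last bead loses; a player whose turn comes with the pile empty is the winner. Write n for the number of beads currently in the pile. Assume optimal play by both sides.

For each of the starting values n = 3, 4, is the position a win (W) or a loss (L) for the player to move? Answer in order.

3: L, 4: W

Work bottom-up. With no move the player to move wins. Otherwise the position is W if at least one move leads to an L position for the opponent, and L if every move leads to a W.
n=0: no move; the opponent has just taken the last bead and therefore loses → W
n=1: only reaches 0(W), which is W → L
n=2: reaches L-position 1 → W
n=3: only reaches 2(W), which is W → L
n=4: reaches L-position 3 → W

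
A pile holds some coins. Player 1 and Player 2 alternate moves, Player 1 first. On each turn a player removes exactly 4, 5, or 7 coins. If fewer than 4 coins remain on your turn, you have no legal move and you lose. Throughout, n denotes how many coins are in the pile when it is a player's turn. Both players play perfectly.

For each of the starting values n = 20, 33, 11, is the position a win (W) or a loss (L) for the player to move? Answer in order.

20: W, 33: L, 11: L

Work bottom-up. With no move the player to move loses. Otherwise the position is W if at least one move leads to an L position for the opponent, and L if every move leads to a W.
n=0: no move → L
n=1: no move → L
n=2: no move → L
n=3: no move → L
n=4: reaches L-position 0 → W
n=5: reaches L-position 1 → W
n=6: reaches L-position 2 → W
n=7: reaches L-position 3 → W
n=8: reaches L-position 3 → W
n=9: reaches L-position 2 → W
n=10: reaches L-position 3 → W
n=11: only reaches 7(W), 6(W), 4(W), all W → L
n=12: only reaches 8(W), 7(W), 5(W), all W → L
n=13: only reaches 9(W), 8(W), 6(W), all W → L
n=14: only reaches 10(W), 9(W), 7(W), all W → L
n=15: reaches L-position 11 → W
n=16: reaches L-position 12 → W
n=17: reaches L-position 13 → W
n=18: reaches L-position 14 → W
n=19: reaches L-position 14 → W
n=20: reaches L-position 13 → W
n=21: reaches L-position 14 → W
n=22: only reaches 18(W), 17(W), 15(W), all W → L
n=23: only reaches 19(W), 18(W), 16(W), all W → L
n=24: only reaches 20(W), 19(W), 17(W), all W → L
n=25: only reaches 21(W), 20(W), 18(W), all W → L
n=26: reaches L-position 22 → W
n=27: reaches L-position 23 → W
n=28: reaches L-position 24 → W
n=29: reaches L-position 25 → W
n=30: reaches L-position 25 → W
n=31: reaches L-position 24 → W
n=32: reaches L-position 25 → W
n=33: only reaches 29(W), 28(W), 26(W), all W → L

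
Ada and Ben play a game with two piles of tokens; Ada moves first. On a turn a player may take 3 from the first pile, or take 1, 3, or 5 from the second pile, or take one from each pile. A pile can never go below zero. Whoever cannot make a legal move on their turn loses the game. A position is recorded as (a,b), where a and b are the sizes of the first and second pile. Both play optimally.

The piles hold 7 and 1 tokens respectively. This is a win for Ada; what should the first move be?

Move to (4,1).

Classify positions by backward induction: terminal positions (no move available) are L. From any other position, the mover wins iff some move reaches an L.
No move ever increases a pile, so every position that can arise here has a ≤ 7 and b ≤ 1; it is enough to label the cells with 0 ≤ a ≤ 7 and 0 ≤ b ≤ 1.
Every move lowers a or b (never raises either), so fill the grid row by row in increasing a, and left to right within a row: each cell's successors are then already labelled.
      b=0  b=1
a=0:    L    W
a=1:    L    W
a=2:    L    W
a=3:    W    W
a=4:    W    L
a=5:    W    L
a=6:    L    W
a=7:    L    W
Cells with no legal move (terminal, hence L): (0,0), (1,0), (2,0).
The remaining L cells, each justified by listing all of its moves:
(4,1): moves to (1,1)(W), (4,0)(W), (3,0)(W); every one is W ⇒ L
(5,1): moves to (2,1)(W), (5,0)(W), (4,0)(W); every one is W ⇒ L
(6,0): the only move is to (3,0)(W), a W ⇒ L
(7,0): the only move is to (4,0)(W), a W ⇒ L
Every other cell has at least one move into one of the L cells above, so it is W.
From (7,1), the L positions reachable in one move are: (4,1), (7,0), (6,0). Any move reaching one of these is winning.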